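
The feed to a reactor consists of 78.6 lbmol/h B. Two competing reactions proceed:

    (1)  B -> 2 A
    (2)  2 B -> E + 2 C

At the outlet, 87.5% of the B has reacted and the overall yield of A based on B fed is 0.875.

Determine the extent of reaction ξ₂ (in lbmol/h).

Yield of A: 2ξ₁ / 78.6 = 0.875 → ξ₁ = 34.39 lbmol/h.
Conversion of B: 1ξ₁ + 2ξ₂ = 0.875 × 78.6 = 68.77 → ξ₂ = 17.19 lbmol/h.
Outlet amounts (n = n₀ + Σ ν·ξ):
  B: 78.6 − 1(34.39) − 2(17.19) = 9.825
  A: 0 + 2(34.39) = 68.77
  E: 0 + 1(17.19) = 17.19
  C: 0 + 2(17.19) = 34.39

ξ₂ = 17.2 lbmol/h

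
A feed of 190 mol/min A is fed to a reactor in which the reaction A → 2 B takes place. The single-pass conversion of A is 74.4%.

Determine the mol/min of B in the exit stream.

283 mol/min

A reacted = 0.744 × 190 = 141.4 mol/min; ν_A = −1, so ξ = 141.4/1 = 141.4 mol/min.
Outlet amounts (n = n₀ + ν ξ):
  A: 190 − 1(141.4) = 48.64
  B: 0 + 2(141.4) = 282.7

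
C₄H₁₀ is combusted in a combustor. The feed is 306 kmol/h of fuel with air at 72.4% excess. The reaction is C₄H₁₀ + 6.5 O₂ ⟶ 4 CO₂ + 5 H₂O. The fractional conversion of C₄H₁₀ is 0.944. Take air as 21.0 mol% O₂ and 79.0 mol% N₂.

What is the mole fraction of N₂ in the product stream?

0.756

Stoichiometric O₂ = 6.5 × 306 = 1989 kmol/h; O₂ fed = 1989 × 1.724 = 3429 kmol/h.
N₂ fed = 3429 × 79/21 = 12900 kmol/h.
Fuel reacted = 0.944 × 306 → ξ = 288.9 kmol/h.
Outlet (n = n₀ + ν ξ):
  C₄H₁₀: 306 − 1(288.9) = 17.14
  O₂: 3429 − 6.5(288.9) = 1551
  N₂: 12900 (inert)
  CO₂: 0 + 4(288.9) = 1155
  H₂O: 0 + 5(288.9) = 1444
Total out = 17070 kmol/h; y_N₂ = 12900 / 17070 = 0.7558.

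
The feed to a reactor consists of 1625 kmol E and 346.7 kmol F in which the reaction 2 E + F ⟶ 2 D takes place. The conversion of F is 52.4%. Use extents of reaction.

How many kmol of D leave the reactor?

F reacted = 0.524 × 346.7 = 181.7 kmol; ν_F = −1, so ξ = 181.7/1 = 181.7 kmol.
Outlet amounts (n = n₀ + ν ξ):
  E: 1625 − 2(181.7) = 1262
  F: 346.7 − 1(181.7) = 165
  D: 0 + 2(181.7) = 363.3

363 kmol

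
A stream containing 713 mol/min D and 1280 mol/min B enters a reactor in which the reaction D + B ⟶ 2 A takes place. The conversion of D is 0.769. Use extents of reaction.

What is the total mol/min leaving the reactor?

1990 mol/min

D reacted = 0.769 × 713 = 548.3 mol/min; ν_D = −1, so ξ = 548.3/1 = 548.3 mol/min.
Outlet amounts (n = n₀ + ν ξ):
  D: 713 − 1(548.3) = 164.7
  B: 1280 − 1(548.3) = 731.7
  A: 0 + 2(548.3) = 1097
Total out = 164.7 + 731.7 + 1097 = 1993 mol/min.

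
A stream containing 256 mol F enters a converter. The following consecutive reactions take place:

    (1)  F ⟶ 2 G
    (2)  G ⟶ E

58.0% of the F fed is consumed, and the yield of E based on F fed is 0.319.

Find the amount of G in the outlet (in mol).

215 mol

Conversion of F: F consumed = 1ξ₁ = 0.58 × 256 → ξ₁ = 148.5 mol.
Yield of E: 1ξ₂ / 256 = 0.319 → ξ₂ = 81.66 mol.
Outlet amounts (n = n₀ + Σ ν·ξ):
  F: 256 − 1(148.5) = 107.5
  G: 0 + 2(148.5) − 1(81.66) = 215.3
  E: 0 + 1(81.66) = 81.66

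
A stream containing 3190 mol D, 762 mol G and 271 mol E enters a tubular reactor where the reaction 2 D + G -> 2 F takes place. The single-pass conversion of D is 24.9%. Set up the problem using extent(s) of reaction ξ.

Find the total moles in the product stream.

3830 mol

D reacted = 0.249 × 3190 = 794.3 mol; ν_D = −2, so ξ = 794.3/2 = 397.2 mol.
Outlet amounts (n = n₀ + ν ξ):
  D: 3190 − 2(397.2) = 2396
  G: 762 − 1(397.2) = 364.8
  F: 0 + 2(397.2) = 794.3
  E: 271 (inert)
Total out = 2396 + 364.8 + 794.3 + 271 = 3826 mol.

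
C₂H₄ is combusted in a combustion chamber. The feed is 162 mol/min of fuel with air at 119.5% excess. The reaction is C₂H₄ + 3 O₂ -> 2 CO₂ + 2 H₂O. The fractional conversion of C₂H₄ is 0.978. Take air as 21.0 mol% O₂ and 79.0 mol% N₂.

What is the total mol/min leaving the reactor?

Stoichiometric O₂ = 3 × 162 = 486 mol/min; O₂ fed = 486 × 2.195 = 1067 mol/min.
N₂ fed = 1067 × 79/21 = 4013 mol/min.
Fuel reacted = 0.978 × 162 → ξ = 158.4 mol/min.
Outlet (n = n₀ + ν ξ):
  C₂H₄: 162 − 1(158.4) = 3.564
  O₂: 1067 − 3(158.4) = 591.5
  N₂: 4013 (inert)
  CO₂: 0 + 2(158.4) = 316.9
  H₂O: 0 + 2(158.4) = 316.9
Total out = 3.564 + 591.5 + 4013 + 316.9 + 316.9 = 5242 mol/min.

5240 mol/min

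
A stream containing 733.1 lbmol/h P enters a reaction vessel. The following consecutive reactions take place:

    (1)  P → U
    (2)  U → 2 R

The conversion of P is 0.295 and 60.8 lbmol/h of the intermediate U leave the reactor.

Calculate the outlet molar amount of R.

Conversion of P: P consumed = 1ξ₁ = 0.295 × 733.1 → ξ₁ = 216.3 lbmol/h.
U balance: n_U = 0 + 1ξ₁ − 1ξ₂ = 60.8 → ξ₂ = (1·216.3 − 60.8)/1 = 155.5 lbmol/h.
Outlet amounts (n = n₀ + Σ ν·ξ):
  P: 733.1 − 1(216.3) = 516.8
  U: 0 + 1(216.3) − 1(155.5) = 60.8
  R: 0 + 2(155.5) = 310.9

311 lbmol/h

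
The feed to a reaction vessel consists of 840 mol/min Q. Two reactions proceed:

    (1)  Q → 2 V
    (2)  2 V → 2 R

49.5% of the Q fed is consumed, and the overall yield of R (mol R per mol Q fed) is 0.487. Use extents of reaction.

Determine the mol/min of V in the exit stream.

Conversion of Q: Q consumed = 1ξ₁ = 0.495 × 840 → ξ₁ = 415.8 mol/min.
Yield of R: 2ξ₂ / 840 = 0.487 → ξ₂ = 204.5 mol/min.
Outlet amounts (n = n₀ + Σ ν·ξ):
  Q: 840 − 1(415.8) = 424.2
  V: 0 + 2(415.8) − 2(204.5) = 422.5
  R: 0 + 2(204.5) = 409.1

423 mol/min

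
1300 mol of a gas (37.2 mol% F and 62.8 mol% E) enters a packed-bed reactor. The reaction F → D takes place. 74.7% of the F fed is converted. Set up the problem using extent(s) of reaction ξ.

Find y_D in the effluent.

0.278

F reacted = 0.747 × 483.6 = 361.2 mol; ν_F = −1, so ξ = 361.2/1 = 361.2 mol.
Outlet amounts (n = n₀ + ν ξ):
  F: 483.6 − 1(361.2) = 122.4
  D: 0 + 1(361.2) = 361.2
  E: 816.4 (inert)
Total out = 1300 mol; y_D = 361.2 / 1300 = 0.2779.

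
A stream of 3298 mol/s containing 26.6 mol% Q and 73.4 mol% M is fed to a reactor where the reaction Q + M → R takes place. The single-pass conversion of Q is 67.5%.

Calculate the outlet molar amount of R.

592 mol/s

Q reacted = 0.675 × 877.3 = 592.2 mol/s; ν_Q = −1, so ξ = 592.2/1 = 592.2 mol/s.
Outlet amounts (n = n₀ + ν ξ):
  Q: 877.3 − 1(592.2) = 285.1
  M: 2421 − 1(592.2) = 1829
  R: 0 + 1(592.2) = 592.2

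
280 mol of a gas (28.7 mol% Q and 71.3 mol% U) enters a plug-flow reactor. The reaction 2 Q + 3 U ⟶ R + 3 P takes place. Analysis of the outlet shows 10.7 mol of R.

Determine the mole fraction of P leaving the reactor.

For R: n = n₀ + 1ξ → 10.7 = 0 + 1ξ, giving ξ = 10.7 mol.
Outlet amounts (n = n₀ + ν ξ):
  Q: 80.36 − 2(10.7) = 58.96
  U: 199.6 − 3(10.7) = 167.5
  R: 0 + 1(10.7) = 10.7
  P: 0 + 3(10.7) = 32.1
Total out = 269.3 mol; y_P = 32.1 / 269.3 = 0.1192.

0.119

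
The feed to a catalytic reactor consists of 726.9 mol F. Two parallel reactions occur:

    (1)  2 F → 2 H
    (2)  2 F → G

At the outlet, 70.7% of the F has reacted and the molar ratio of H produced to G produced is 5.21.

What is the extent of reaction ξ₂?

ξ₂ = 71.3 mol

Conversion of F: F consumed = 0.707 × 726.9 = 513.9 mol = 2ξ₁ + 2ξ₂.
Selectivity: 2ξ₁ / (1ξ₂) = 5.21 → ξ₁ = 2.605 ξ₂.
Substitute: (2·2.605 + 2) ξ₂ = 513.9 → ξ₂ = 71.28 mol, ξ₁ = 185.7 mol.
Outlet amounts (n = n₀ + Σ ν·ξ):
  F: 726.9 − 2(185.7) − 2(71.28) = 213
  H: 0 + 2(185.7) = 371.4
  G: 0 + 1(71.28) = 71.28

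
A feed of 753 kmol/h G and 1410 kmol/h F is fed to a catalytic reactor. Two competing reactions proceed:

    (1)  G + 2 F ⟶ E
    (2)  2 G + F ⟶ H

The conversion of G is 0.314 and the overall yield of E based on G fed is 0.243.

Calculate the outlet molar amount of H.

26.7 kmol/h

Yield of E: 1ξ₁ / 753 = 0.243 → ξ₁ = 183 kmol/h.
Conversion of G: 1ξ₁ + 2ξ₂ = 0.314 × 753 = 236.4 → ξ₂ = 26.73 kmol/h.
Outlet amounts (n = n₀ + Σ ν·ξ):
  G: 753 − 1(183) − 2(26.73) = 516.6
  F: 1410 − 2(183) − 1(26.73) = 1017
  E: 0 + 1(183) = 183
  H: 0 + 1(26.73) = 26.73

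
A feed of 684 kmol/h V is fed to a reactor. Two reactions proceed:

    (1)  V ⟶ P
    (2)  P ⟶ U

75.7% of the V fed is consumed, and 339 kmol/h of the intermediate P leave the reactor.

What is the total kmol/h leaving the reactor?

684 kmol/h

Conversion of V: V consumed = 1ξ₁ = 0.757 × 684 → ξ₁ = 517.8 kmol/h.
P balance: n_P = 0 + 1ξ₁ − 1ξ₂ = 339 → ξ₂ = (1·517.8 − 339)/1 = 178.8 kmol/h.
Outlet amounts (n = n₀ + Σ ν·ξ):
  V: 684 − 1(517.8) = 166.2
  P: 0 + 1(517.8) − 1(178.8) = 339
  U: 0 + 1(178.8) = 178.8
Total out = 166.2 + 339 + 178.8 = 684 kmol/h.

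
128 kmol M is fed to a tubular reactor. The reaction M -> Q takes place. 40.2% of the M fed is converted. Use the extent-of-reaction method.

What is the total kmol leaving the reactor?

128 kmol

M reacted = 0.402 × 128 = 51.46 kmol; ν_M = −1, so ξ = 51.46/1 = 51.46 kmol.
Outlet amounts (n = n₀ + ν ξ):
  M: 128 − 1(51.46) = 76.54
  Q: 0 + 1(51.46) = 51.46
Total out = 76.54 + 51.46 = 128 kmol.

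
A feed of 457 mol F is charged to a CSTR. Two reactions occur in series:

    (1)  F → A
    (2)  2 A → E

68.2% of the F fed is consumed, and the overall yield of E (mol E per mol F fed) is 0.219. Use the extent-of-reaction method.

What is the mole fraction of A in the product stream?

Conversion of F: F consumed = 1ξ₁ = 0.682 × 457 → ξ₁ = 311.7 mol.
Yield of E: 1ξ₂ / 457 = 0.219 → ξ₂ = 100.1 mol.
Outlet amounts (n = n₀ + Σ ν·ξ):
  F: 457 − 1(311.7) = 145.3
  A: 0 + 1(311.7) − 2(100.1) = 111.5
  E: 0 + 1(100.1) = 100.1
Total out = 356.9 mol; y_A = 111.5 / 356.9 = 0.3124.

0.312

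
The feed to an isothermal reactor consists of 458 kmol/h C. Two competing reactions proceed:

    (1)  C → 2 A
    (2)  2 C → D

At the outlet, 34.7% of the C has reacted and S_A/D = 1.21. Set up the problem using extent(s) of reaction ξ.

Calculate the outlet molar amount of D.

Conversion of C: C consumed = 0.347 × 458 = 158.9 kmol/h = 1ξ₁ + 2ξ₂.
Selectivity: 2ξ₁ / (1ξ₂) = 1.21 → ξ₁ = 0.605 ξ₂.
Substitute: (1·0.605 + 2) ξ₂ = 158.9 → ξ₂ = 61.01 kmol/h, ξ₁ = 36.91 kmol/h.
Outlet amounts (n = n₀ + Σ ν·ξ):
  C: 458 − 1(36.91) − 2(61.01) = 299.1
  A: 0 + 2(36.91) = 73.82
  D: 0 + 1(61.01) = 61.01

61 kmol/h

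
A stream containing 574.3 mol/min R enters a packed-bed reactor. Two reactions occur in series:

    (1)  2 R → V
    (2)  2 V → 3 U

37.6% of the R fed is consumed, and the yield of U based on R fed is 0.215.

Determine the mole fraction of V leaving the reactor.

0.0505

Conversion of R: R consumed = 2ξ₁ = 0.376 × 574.3 → ξ₁ = 108 mol/min.
Yield of U: 3ξ₂ / 574.3 = 0.215 → ξ₂ = 41.16 mol/min.
Outlet amounts (n = n₀ + Σ ν·ξ):
  R: 574.3 − 2(108) = 358.4
  V: 0 + 1(108) − 2(41.16) = 25.65
  U: 0 + 3(41.16) = 123.5
Total out = 507.5 mol/min; y_V = 25.65 / 507.5 = 0.05055.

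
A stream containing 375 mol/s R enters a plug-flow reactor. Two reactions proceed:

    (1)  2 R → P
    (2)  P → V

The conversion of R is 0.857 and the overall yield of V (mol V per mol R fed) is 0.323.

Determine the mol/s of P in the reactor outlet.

39.6 mol/s

Conversion of R: R consumed = 2ξ₁ = 0.857 × 375 → ξ₁ = 160.7 mol/s.
Yield of V: 1ξ₂ / 375 = 0.323 → ξ₂ = 121.1 mol/s.
Outlet amounts (n = n₀ + Σ ν·ξ):
  R: 375 − 2(160.7) = 53.62
  P: 0 + 1(160.7) − 1(121.1) = 39.56
  V: 0 + 1(121.1) = 121.1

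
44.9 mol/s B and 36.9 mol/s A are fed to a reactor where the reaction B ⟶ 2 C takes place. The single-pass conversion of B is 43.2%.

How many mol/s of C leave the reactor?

B reacted = 0.432 × 44.9 = 19.4 mol/s; ν_B = −1, so ξ = 19.4/1 = 19.4 mol/s.
Outlet amounts (n = n₀ + ν ξ):
  B: 44.9 − 1(19.4) = 25.5
  C: 0 + 2(19.4) = 38.79
  A: 36.9 (inert)

38.8 mol/s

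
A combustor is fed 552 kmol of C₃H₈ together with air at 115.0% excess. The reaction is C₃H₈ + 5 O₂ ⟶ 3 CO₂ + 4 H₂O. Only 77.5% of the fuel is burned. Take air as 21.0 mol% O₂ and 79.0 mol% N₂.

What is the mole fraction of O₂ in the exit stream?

Stoichiometric O₂ = 5 × 552 = 2760 kmol; O₂ fed = 2760 × 2.150 = 5934 kmol.
N₂ fed = 5934 × 79/21 = 22320 kmol.
Fuel reacted = 0.775 × 552 → ξ = 427.8 kmol.
Outlet (n = n₀ + ν ξ):
  C₃H₈: 552 − 1(427.8) = 124.2
  O₂: 5934 − 5(427.8) = 3795
  N₂: 22320 (inert)
  CO₂: 0 + 3(427.8) = 1283
  H₂O: 0 + 4(427.8) = 1711
Total out = 29240 kmol; y_O₂ = 3795 / 29240 = 0.1298.

0.13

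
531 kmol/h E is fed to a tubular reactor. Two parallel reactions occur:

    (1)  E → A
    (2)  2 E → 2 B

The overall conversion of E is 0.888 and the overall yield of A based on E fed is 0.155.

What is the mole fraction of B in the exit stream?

0.733

Yield of A: 1ξ₁ / 531 = 0.155 → ξ₁ = 82.3 kmol/h.
Conversion of E: 1ξ₁ + 2ξ₂ = 0.888 × 531 = 471.5 → ξ₂ = 194.6 kmol/h.
Outlet amounts (n = n₀ + Σ ν·ξ):
  E: 531 − 1(82.3) − 2(194.6) = 59.47
  A: 0 + 1(82.3) = 82.3
  B: 0 + 2(194.6) = 389.2
Total out = 531 kmol/h; y_B = 389.2 / 531 = 0.733.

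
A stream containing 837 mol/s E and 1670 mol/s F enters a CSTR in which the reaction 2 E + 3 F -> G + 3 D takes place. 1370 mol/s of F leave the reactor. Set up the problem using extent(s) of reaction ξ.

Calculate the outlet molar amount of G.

100 mol/s

For F: n = n₀ − 3ξ → 1370 = 1670 − 3ξ, giving ξ = 100 mol/s.
Outlet amounts (n = n₀ + ν ξ):
  E: 837 − 2(100) = 637
  F: 1670 − 3(100) = 1370
  G: 0 + 1(100) = 100
  D: 0 + 3(100) = 300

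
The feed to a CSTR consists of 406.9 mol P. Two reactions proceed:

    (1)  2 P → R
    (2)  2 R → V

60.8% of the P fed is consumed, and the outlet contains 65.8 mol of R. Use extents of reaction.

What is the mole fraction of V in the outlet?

Conversion of P: P consumed = 2ξ₁ = 0.608 × 406.9 → ξ₁ = 123.7 mol.
R balance: n_R = 0 + 1ξ₁ − 2ξ₂ = 65.8 → ξ₂ = (1·123.7 − 65.8)/2 = 28.95 mol.
Outlet amounts (n = n₀ + Σ ν·ξ):
  P: 406.9 − 2(123.7) = 159.5
  R: 0 + 1(123.7) − 2(28.95) = 65.8
  V: 0 + 1(28.95) = 28.95
Total out = 254.3 mol; y_V = 28.95 / 254.3 = 0.1139.

0.114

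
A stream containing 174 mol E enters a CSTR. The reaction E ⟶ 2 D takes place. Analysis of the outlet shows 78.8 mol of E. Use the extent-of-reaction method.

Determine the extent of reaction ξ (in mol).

For E: n = n₀ − 1ξ → 78.8 = 174 − 1ξ, giving ξ = 95.2 mol.
Outlet amounts (n = n₀ + ν ξ):
  E: 174 − 1(95.2) = 78.8
  D: 0 + 2(95.2) = 190.4

ξ = 95.2 mol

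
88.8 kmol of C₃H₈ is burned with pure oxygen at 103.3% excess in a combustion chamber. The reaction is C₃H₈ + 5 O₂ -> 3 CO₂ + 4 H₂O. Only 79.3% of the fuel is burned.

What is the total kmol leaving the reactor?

Stoichiometric O₂ = 5 × 88.8 = 444 kmol; O₂ fed = 444 × 2.033 = 902.7 kmol.
Fuel reacted = 0.793 × 88.8 → ξ = 70.42 kmol.
Outlet (n = n₀ + ν ξ):
  C₃H₈: 88.8 − 1(70.42) = 18.38
  O₂: 902.7 − 5(70.42) = 550.6
  CO₂: 0 + 3(70.42) = 211.3
  H₂O: 0 + 4(70.42) = 281.7
Total out = 18.38 + 550.6 + 211.3 + 281.7 = 1062 kmol.

1060 kmol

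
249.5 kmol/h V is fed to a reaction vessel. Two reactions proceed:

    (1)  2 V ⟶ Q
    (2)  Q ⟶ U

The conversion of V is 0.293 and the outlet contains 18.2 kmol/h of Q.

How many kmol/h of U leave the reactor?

Conversion of V: V consumed = 2ξ₁ = 0.293 × 249.5 → ξ₁ = 36.55 kmol/h.
Q balance: n_Q = 0 + 1ξ₁ − 1ξ₂ = 18.2 → ξ₂ = (1·36.55 − 18.2)/1 = 18.35 kmol/h.
Outlet amounts (n = n₀ + Σ ν·ξ):
  V: 249.5 − 2(36.55) = 176.4
  Q: 0 + 1(36.55) − 1(18.35) = 18.2
  U: 0 + 1(18.35) = 18.35

18.4 kmol/h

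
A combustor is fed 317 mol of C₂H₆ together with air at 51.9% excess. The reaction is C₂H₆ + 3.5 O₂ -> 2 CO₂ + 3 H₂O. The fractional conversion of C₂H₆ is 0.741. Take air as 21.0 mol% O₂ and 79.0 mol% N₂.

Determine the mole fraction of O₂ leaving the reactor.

0.102

Stoichiometric O₂ = 3.5 × 317 = 1110 mol; O₂ fed = 1110 × 1.519 = 1685 mol.
N₂ fed = 1685 × 79/21 = 6340 mol.
Fuel reacted = 0.741 × 317 → ξ = 234.9 mol.
Outlet (n = n₀ + ν ξ):
  C₂H₆: 317 − 1(234.9) = 82.1
  O₂: 1685 − 3.5(234.9) = 863.2
  N₂: 6340 (inert)
  CO₂: 0 + 2(234.9) = 469.8
  H₂O: 0 + 3(234.9) = 704.7
Total out = 8460 mol; y_O₂ = 863.2 / 8460 = 0.102.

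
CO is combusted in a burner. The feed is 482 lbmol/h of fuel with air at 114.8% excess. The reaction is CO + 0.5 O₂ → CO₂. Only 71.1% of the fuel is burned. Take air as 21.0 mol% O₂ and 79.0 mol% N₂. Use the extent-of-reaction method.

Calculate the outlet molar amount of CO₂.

343 lbmol/h

Stoichiometric O₂ = 0.5 × 482 = 241 lbmol/h; O₂ fed = 241 × 2.148 = 517.7 lbmol/h.
N₂ fed = 517.7 × 79/21 = 1947 lbmol/h.
Fuel reacted = 0.711 × 482 → ξ = 342.7 lbmol/h.
Outlet (n = n₀ + ν ξ):
  CO: 482 − 1(342.7) = 139.3
  O₂: 517.7 − 0.5(342.7) = 346.3
  N₂: 1947 (inert)
  CO₂: 0 + 1(342.7) = 342.7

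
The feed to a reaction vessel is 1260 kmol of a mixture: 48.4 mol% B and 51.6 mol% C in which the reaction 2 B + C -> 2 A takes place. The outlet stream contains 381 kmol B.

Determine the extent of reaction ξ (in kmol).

ξ = 114 kmol

For B: n = n₀ − 2ξ → 381 = 609.8 − 2ξ, giving ξ = 114.4 kmol.
Outlet amounts (n = n₀ + ν ξ):
  B: 609.8 − 2(114.4) = 381
  C: 650.2 − 1(114.4) = 535.7
  A: 0 + 2(114.4) = 228.8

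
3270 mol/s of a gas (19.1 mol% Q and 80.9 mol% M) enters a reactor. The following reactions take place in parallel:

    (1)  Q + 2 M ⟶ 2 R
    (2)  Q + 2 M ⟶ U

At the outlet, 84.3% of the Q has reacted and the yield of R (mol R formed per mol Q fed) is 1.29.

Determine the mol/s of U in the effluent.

Yield of R: 2ξ₁ / 624.6 = 1.29 → ξ₁ = 402.8 mol/s.
Conversion of Q: 1ξ₁ + 1ξ₂ = 0.843 × 624.6 = 526.5 → ξ₂ = 123.7 mol/s.
Outlet amounts (n = n₀ + Σ ν·ξ):
  Q: 624.6 − 1(402.8) − 1(123.7) = 98.06
  M: 2645 − 2(402.8) − 2(123.7) = 1592
  R: 0 + 2(402.8) = 805.7
  U: 0 + 1(123.7) = 123.7

124 mol/s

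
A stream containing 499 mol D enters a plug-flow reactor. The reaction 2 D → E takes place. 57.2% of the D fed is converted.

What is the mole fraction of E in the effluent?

D reacted = 0.572 × 499 = 285.4 mol; ν_D = −2, so ξ = 285.4/2 = 142.7 mol.
Outlet amounts (n = n₀ + ν ξ):
  D: 499 − 2(142.7) = 213.6
  E: 0 + 1(142.7) = 142.7
Total out = 356.3 mol; y_E = 142.7 / 356.3 = 0.4006.

0.401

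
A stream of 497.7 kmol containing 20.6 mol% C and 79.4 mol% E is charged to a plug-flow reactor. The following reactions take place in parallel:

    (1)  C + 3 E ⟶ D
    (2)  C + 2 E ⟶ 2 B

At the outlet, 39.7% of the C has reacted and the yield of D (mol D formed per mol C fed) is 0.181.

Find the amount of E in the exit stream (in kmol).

295 kmol

Yield of D: 1ξ₁ / 102.5 = 0.181 → ξ₁ = 18.56 kmol.
Conversion of C: 1ξ₁ + 1ξ₂ = 0.397 × 102.5 = 40.7 → ξ₂ = 22.15 kmol.
Outlet amounts (n = n₀ + Σ ν·ξ):
  C: 102.5 − 1(18.56) − 1(22.15) = 61.82
  E: 395.2 − 3(18.56) − 2(22.15) = 295.2
  D: 0 + 1(18.56) = 18.56
  B: 0 + 2(22.15) = 44.29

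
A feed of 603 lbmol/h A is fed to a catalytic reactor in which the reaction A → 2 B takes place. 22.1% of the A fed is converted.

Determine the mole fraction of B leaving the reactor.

0.362

A reacted = 0.221 × 603 = 133.3 lbmol/h; ν_A = −1, so ξ = 133.3/1 = 133.3 lbmol/h.
Outlet amounts (n = n₀ + ν ξ):
  A: 603 − 1(133.3) = 469.7
  B: 0 + 2(133.3) = 266.5
Total out = 736.3 lbmol/h; y_B = 266.5 / 736.3 = 0.362.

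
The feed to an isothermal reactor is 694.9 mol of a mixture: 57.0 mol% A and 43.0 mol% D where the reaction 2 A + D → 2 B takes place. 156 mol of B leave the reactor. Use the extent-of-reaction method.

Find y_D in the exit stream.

For B: n = n₀ + 2ξ → 156 = 0 + 2ξ, giving ξ = 78 mol.
Outlet amounts (n = n₀ + ν ξ):
  A: 396.1 − 2(78) = 240.1
  D: 298.8 − 1(78) = 220.8
  B: 0 + 2(78) = 156
Total out = 616.9 mol; y_D = 220.8 / 616.9 = 0.3579.

0.358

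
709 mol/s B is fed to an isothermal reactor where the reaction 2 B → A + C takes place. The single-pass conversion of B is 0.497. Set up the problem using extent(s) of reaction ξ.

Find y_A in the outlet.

0.248

B reacted = 0.497 × 709 = 352.4 mol/s; ν_B = −2, so ξ = 352.4/2 = 176.2 mol/s.
Outlet amounts (n = n₀ + ν ξ):
  B: 709 − 2(176.2) = 356.6
  A: 0 + 1(176.2) = 176.2
  C: 0 + 1(176.2) = 176.2
Total out = 709 mol/s; y_A = 176.2 / 709 = 0.2485.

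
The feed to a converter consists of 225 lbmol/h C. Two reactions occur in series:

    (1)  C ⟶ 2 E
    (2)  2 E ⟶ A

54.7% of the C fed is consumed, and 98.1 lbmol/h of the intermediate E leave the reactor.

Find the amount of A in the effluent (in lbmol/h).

74 lbmol/h

Conversion of C: C consumed = 1ξ₁ = 0.547 × 225 → ξ₁ = 123.1 lbmol/h.
E balance: n_E = 0 + 2ξ₁ − 2ξ₂ = 98.1 → ξ₂ = (2·123.1 − 98.1)/2 = 74.03 lbmol/h.
Outlet amounts (n = n₀ + Σ ν·ξ):
  C: 225 − 1(123.1) = 101.9
  E: 0 + 2(123.1) − 2(74.03) = 98.1
  A: 0 + 1(74.03) = 74.03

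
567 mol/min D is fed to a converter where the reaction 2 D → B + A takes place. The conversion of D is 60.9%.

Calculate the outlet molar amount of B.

173 mol/min

D reacted = 0.609 × 567 = 345.3 mol/min; ν_D = −2, so ξ = 345.3/2 = 172.7 mol/min.
Outlet amounts (n = n₀ + ν ξ):
  D: 567 − 2(172.7) = 221.7
  B: 0 + 1(172.7) = 172.7
  A: 0 + 1(172.7) = 172.7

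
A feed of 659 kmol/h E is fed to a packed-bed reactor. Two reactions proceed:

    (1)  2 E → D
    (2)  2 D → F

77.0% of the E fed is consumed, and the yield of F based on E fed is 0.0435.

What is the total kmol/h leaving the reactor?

377 kmol/h

Conversion of E: E consumed = 2ξ₁ = 0.77 × 659 → ξ₁ = 253.7 kmol/h.
Yield of F: 1ξ₂ / 659 = 0.0435 → ξ₂ = 28.67 kmol/h.
Outlet amounts (n = n₀ + Σ ν·ξ):
  E: 659 − 2(253.7) = 151.6
  D: 0 + 1(253.7) − 2(28.67) = 196.4
  F: 0 + 1(28.67) = 28.67
Total out = 151.6 + 196.4 + 28.67 = 376.6 kmol/h.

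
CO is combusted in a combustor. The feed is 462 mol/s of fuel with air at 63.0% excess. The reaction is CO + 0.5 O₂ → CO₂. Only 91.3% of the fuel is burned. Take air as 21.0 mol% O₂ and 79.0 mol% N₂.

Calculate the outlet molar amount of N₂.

Stoichiometric O₂ = 0.5 × 462 = 231 mol/s; O₂ fed = 231 × 1.630 = 376.5 mol/s.
N₂ fed = 376.5 × 79/21 = 1416 mol/s.
Fuel reacted = 0.913 × 462 → ξ = 421.8 mol/s.
Outlet (n = n₀ + ν ξ):
  CO: 462 − 1(421.8) = 40.19
  O₂: 376.5 − 0.5(421.8) = 165.6
  N₂: 1416 (inert)
  CO₂: 0 + 1(421.8) = 421.8

1420 mol/s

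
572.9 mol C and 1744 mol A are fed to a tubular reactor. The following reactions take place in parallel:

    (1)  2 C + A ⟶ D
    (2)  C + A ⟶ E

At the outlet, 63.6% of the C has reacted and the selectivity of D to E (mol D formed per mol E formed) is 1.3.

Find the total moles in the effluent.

Conversion of C: C consumed = 0.636 × 572.9 = 364.4 mol = 2ξ₁ + 1ξ₂.
Selectivity: 1ξ₁ / (1ξ₂) = 1.3 → ξ₁ = 1.3 ξ₂.
Substitute: (2·1.3 + 1) ξ₂ = 364.4 → ξ₂ = 101.2 mol, ξ₁ = 131.6 mol.
Outlet amounts (n = n₀ + Σ ν·ξ):
  C: 572.9 − 2(131.6) − 1(101.2) = 208.5
  A: 1744 − 1(131.6) − 1(101.2) = 1511
  D: 0 + 1(131.6) = 131.6
  E: 0 + 1(101.2) = 101.2
Total out = 208.5 + 1511 + 131.6 + 101.2 = 1953 mol.

1950 mol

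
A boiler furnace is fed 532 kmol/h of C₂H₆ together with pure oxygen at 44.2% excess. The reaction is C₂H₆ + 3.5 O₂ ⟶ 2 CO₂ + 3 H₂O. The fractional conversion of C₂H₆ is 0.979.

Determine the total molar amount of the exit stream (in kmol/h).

Stoichiometric O₂ = 3.5 × 532 = 1862 kmol/h; O₂ fed = 1862 × 1.442 = 2685 kmol/h.
Fuel reacted = 0.979 × 532 → ξ = 520.8 kmol/h.
Outlet (n = n₀ + ν ξ):
  C₂H₆: 532 − 1(520.8) = 11.17
  O₂: 2685 − 3.5(520.8) = 862.1
  CO₂: 0 + 2(520.8) = 1042
  H₂O: 0 + 3(520.8) = 1562
Total out = 11.17 + 862.1 + 1042 + 1562 = 3477 kmol/h.

3480 kmol/h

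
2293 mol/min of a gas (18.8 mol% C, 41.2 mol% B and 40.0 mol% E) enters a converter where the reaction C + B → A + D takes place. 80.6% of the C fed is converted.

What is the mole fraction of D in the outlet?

0.152

C reacted = 0.806 × 431.1 = 347.5 mol/min; ν_C = −1, so ξ = 347.5/1 = 347.5 mol/min.
Outlet amounts (n = n₀ + ν ξ):
  C: 431.1 − 1(347.5) = 83.63
  B: 944.7 − 1(347.5) = 597.3
  A: 0 + 1(347.5) = 347.5
  D: 0 + 1(347.5) = 347.5
  E: 917.2 (inert)
Total out = 2293 mol/min; y_D = 347.5 / 2293 = 0.1515.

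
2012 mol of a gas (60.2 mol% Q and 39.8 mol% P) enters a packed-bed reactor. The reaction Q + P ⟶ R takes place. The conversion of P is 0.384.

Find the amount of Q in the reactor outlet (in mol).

P reacted = 0.384 × 800.8 = 307.5 mol; ν_P = −1, so ξ = 307.5/1 = 307.5 mol.
Outlet amounts (n = n₀ + ν ξ):
  Q: 1211 − 1(307.5) = 903.7
  P: 800.8 − 1(307.5) = 493.3
  R: 0 + 1(307.5) = 307.5

904 mol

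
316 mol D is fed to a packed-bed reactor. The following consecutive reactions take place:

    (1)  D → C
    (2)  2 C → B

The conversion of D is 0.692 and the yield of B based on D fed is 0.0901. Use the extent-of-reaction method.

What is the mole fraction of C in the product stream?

0.562

Conversion of D: D consumed = 1ξ₁ = 0.692 × 316 → ξ₁ = 218.7 mol.
Yield of B: 1ξ₂ / 316 = 0.0901 → ξ₂ = 28.47 mol.
Outlet amounts (n = n₀ + Σ ν·ξ):
  D: 316 − 1(218.7) = 97.33
  C: 0 + 1(218.7) − 2(28.47) = 161.7
  B: 0 + 1(28.47) = 28.47
Total out = 287.5 mol; y_C = 161.7 / 287.5 = 0.5625.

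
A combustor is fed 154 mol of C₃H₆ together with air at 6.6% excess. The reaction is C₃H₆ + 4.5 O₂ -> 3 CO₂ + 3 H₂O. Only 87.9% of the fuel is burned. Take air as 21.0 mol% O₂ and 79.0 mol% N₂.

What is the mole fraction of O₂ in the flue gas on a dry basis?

Stoichiometric O₂ = 4.5 × 154 = 693 mol; O₂ fed = 693 × 1.066 = 738.7 mol.
N₂ fed = 738.7 × 79/21 = 2779 mol.
Fuel reacted = 0.879 × 154 → ξ = 135.4 mol.
Outlet (n = n₀ + ν ξ):
  C₃H₆: 154 − 1(135.4) = 18.63
  O₂: 738.7 − 4.5(135.4) = 129.6
  N₂: 2779 (inert)
  CO₂: 0 + 3(135.4) = 406.1
  H₂O: 0 + 3(135.4) = 406.1
Dry total = 3333 mol; y_O₂ (dry) = 129.6 / 3333 = 0.03888.

0.0389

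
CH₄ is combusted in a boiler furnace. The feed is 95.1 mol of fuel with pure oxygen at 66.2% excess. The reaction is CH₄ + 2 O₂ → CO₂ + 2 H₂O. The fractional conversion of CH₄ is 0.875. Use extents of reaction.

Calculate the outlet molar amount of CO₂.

Stoichiometric O₂ = 2 × 95.1 = 190.2 mol; O₂ fed = 190.2 × 1.662 = 316.1 mol.
Fuel reacted = 0.875 × 95.1 → ξ = 83.21 mol.
Outlet (n = n₀ + ν ξ):
  CH₄: 95.1 − 1(83.21) = 11.89
  O₂: 316.1 − 2(83.21) = 149.7
  CO₂: 0 + 1(83.21) = 83.21
  H₂O: 0 + 2(83.21) = 166.4

83.2 mol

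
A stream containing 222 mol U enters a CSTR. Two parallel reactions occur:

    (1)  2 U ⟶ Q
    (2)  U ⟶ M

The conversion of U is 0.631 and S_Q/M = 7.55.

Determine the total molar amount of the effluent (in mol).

Conversion of U: U consumed = 0.631 × 222 = 140.1 mol = 2ξ₁ + 1ξ₂.
Selectivity: 1ξ₁ / (1ξ₂) = 7.55 → ξ₁ = 7.55 ξ₂.
Substitute: (2·7.55 + 1) ξ₂ = 140.1 → ξ₂ = 8.701 mol, ξ₁ = 65.69 mol.
Outlet amounts (n = n₀ + Σ ν·ξ):
  U: 222 − 2(65.69) − 1(8.701) = 81.92
  Q: 0 + 1(65.69) = 65.69
  M: 0 + 1(8.701) = 8.701
Total out = 81.92 + 65.69 + 8.701 = 156.3 mol.

156 mol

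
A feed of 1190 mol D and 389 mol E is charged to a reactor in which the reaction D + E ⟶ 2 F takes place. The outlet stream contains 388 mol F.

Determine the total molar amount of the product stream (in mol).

For F: n = n₀ + 2ξ → 388 = 0 + 2ξ, giving ξ = 194 mol.
Outlet amounts (n = n₀ + ν ξ):
  D: 1190 − 1(194) = 996
  E: 389 − 1(194) = 195
  F: 0 + 2(194) = 388
Total out = 996 + 195 + 388 = 1579 mol.

1580 mol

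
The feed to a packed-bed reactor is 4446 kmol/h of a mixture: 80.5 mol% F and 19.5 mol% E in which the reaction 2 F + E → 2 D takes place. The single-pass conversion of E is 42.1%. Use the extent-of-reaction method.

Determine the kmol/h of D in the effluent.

730 kmol/h

E reacted = 0.421 × 867 = 365 kmol/h; ν_E = −1, so ξ = 365/1 = 365 kmol/h.
Outlet amounts (n = n₀ + ν ξ):
  F: 3579 − 2(365) = 2849
  E: 867 − 1(365) = 502
  D: 0 + 2(365) = 730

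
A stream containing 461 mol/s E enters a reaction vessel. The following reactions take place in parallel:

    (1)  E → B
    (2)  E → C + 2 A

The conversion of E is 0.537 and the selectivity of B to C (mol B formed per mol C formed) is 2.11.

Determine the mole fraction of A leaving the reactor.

0.257

Conversion of E: E consumed = 0.537 × 461 = 247.6 mol/s = 1ξ₁ + 1ξ₂.
Selectivity: 1ξ₁ / (1ξ₂) = 2.11 → ξ₁ = 2.11 ξ₂.
Substitute: (1·2.11 + 1) ξ₂ = 247.6 → ξ₂ = 79.6 mol/s, ξ₁ = 168 mol/s.
Outlet amounts (n = n₀ + Σ ν·ξ):
  E: 461 − 1(168) − 1(79.6) = 213.4
  B: 0 + 1(168) = 168
  C: 0 + 1(79.6) = 79.6
  A: 0 + 2(79.6) = 159.2
Total out = 620.2 mol/s; y_A = 159.2 / 620.2 = 0.2567.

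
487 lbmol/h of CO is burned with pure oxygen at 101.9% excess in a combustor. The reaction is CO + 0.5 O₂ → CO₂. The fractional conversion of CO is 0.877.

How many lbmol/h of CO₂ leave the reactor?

Stoichiometric O₂ = 0.5 × 487 = 243.5 lbmol/h; O₂ fed = 243.5 × 2.019 = 491.6 lbmol/h.
Fuel reacted = 0.877 × 487 → ξ = 427.1 lbmol/h.
Outlet (n = n₀ + ν ξ):
  CO: 487 − 1(427.1) = 59.9
  O₂: 491.6 − 0.5(427.1) = 278.1
  CO₂: 0 + 1(427.1) = 427.1

427 lbmol/h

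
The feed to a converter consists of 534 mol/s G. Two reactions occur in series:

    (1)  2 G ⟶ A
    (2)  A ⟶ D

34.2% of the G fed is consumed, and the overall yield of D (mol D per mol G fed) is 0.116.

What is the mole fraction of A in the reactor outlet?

0.0663

Conversion of G: G consumed = 2ξ₁ = 0.342 × 534 → ξ₁ = 91.31 mol/s.
Yield of D: 1ξ₂ / 534 = 0.116 → ξ₂ = 61.94 mol/s.
Outlet amounts (n = n₀ + Σ ν·ξ):
  G: 534 − 2(91.31) = 351.4
  A: 0 + 1(91.31) − 1(61.94) = 29.37
  D: 0 + 1(61.94) = 61.94
Total out = 442.7 mol/s; y_A = 29.37 / 442.7 = 0.06634.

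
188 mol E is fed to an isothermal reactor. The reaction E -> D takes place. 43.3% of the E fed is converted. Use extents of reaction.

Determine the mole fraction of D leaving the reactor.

E reacted = 0.433 × 188 = 81.4 mol; ν_E = −1, so ξ = 81.4/1 = 81.4 mol.
Outlet amounts (n = n₀ + ν ξ):
  E: 188 − 1(81.4) = 106.6
  D: 0 + 1(81.4) = 81.4
Total out = 188 mol; y_D = 81.4 / 188 = 0.433.

0.433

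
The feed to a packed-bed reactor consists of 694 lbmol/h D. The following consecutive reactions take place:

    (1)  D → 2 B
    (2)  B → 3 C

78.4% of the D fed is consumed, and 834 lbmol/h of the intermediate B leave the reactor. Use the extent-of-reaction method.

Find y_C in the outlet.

Conversion of D: D consumed = 1ξ₁ = 0.784 × 694 → ξ₁ = 544.1 lbmol/h.
B balance: n_B = 0 + 2ξ₁ − 1ξ₂ = 834 → ξ₂ = (2·544.1 − 834)/1 = 254.2 lbmol/h.
Outlet amounts (n = n₀ + Σ ν·ξ):
  D: 694 − 1(544.1) = 149.9
  B: 0 + 2(544.1) − 1(254.2) = 834
  C: 0 + 3(254.2) = 762.6
Total out = 1746 lbmol/h; y_C = 762.6 / 1746 = 0.4366.

0.437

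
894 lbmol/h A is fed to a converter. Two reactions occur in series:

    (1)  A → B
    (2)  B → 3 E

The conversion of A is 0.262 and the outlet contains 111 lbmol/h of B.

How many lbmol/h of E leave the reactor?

Conversion of A: A consumed = 1ξ₁ = 0.262 × 894 → ξ₁ = 234.2 lbmol/h.
B balance: n_B = 0 + 1ξ₁ − 1ξ₂ = 111 → ξ₂ = (1·234.2 − 111)/1 = 123.2 lbmol/h.
Outlet amounts (n = n₀ + Σ ν·ξ):
  A: 894 − 1(234.2) = 659.8
  B: 0 + 1(234.2) − 1(123.2) = 111
  E: 0 + 3(123.2) = 369.7

370 lbmol/h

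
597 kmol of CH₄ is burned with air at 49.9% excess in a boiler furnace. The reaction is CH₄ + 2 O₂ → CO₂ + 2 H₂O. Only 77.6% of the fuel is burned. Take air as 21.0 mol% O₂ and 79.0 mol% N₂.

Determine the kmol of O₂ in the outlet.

863 kmol

Stoichiometric O₂ = 2 × 597 = 1194 kmol; O₂ fed = 1194 × 1.499 = 1790 kmol.
N₂ fed = 1790 × 79/21 = 6733 kmol.
Fuel reacted = 0.776 × 597 → ξ = 463.3 kmol.
Outlet (n = n₀ + ν ξ):
  CH₄: 597 − 1(463.3) = 133.7
  O₂: 1790 − 2(463.3) = 863.3
  N₂: 6733 (inert)
  CO₂: 0 + 1(463.3) = 463.3
  H₂O: 0 + 2(463.3) = 926.5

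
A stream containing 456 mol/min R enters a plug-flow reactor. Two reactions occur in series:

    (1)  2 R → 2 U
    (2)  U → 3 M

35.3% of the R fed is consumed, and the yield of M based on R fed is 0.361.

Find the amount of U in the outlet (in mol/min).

Conversion of R: R consumed = 2ξ₁ = 0.353 × 456 → ξ₁ = 80.48 mol/min.
Yield of M: 3ξ₂ / 456 = 0.361 → ξ₂ = 54.87 mol/min.
Outlet amounts (n = n₀ + Σ ν·ξ):
  R: 456 − 2(80.48) = 295
  U: 0 + 2(80.48) − 1(54.87) = 106.1
  M: 0 + 3(54.87) = 164.6

106 mol/min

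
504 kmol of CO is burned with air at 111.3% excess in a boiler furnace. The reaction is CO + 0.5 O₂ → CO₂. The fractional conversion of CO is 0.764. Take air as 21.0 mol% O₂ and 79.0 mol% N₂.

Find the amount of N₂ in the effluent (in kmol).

Stoichiometric O₂ = 0.5 × 504 = 252 kmol; O₂ fed = 252 × 2.113 = 532.5 kmol.
N₂ fed = 532.5 × 79/21 = 2003 kmol.
Fuel reacted = 0.764 × 504 → ξ = 385.1 kmol.
Outlet (n = n₀ + ν ξ):
  CO: 504 − 1(385.1) = 118.9
  O₂: 532.5 − 0.5(385.1) = 339.9
  N₂: 2003 (inert)
  CO₂: 0 + 1(385.1) = 385.1

2000 kmol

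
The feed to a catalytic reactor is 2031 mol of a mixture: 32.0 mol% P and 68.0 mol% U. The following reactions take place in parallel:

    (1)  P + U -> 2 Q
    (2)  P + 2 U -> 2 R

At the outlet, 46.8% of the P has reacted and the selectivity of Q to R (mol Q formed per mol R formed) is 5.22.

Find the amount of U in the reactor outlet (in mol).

1030 mol

Conversion of P: P consumed = 0.468 × 649.9 = 304.2 mol = 1ξ₁ + 1ξ₂.
Selectivity: 2ξ₁ / (2ξ₂) = 5.22 → ξ₁ = 5.22 ξ₂.
Substitute: (1·5.22 + 1) ξ₂ = 304.2 → ξ₂ = 48.9 mol, ξ₁ = 255.3 mol.
Outlet amounts (n = n₀ + Σ ν·ξ):
  P: 649.9 − 1(255.3) − 1(48.9) = 345.8
  U: 1381 − 1(255.3) − 2(48.9) = 1028
  Q: 0 + 2(255.3) = 510.5
  R: 0 + 2(48.9) = 97.8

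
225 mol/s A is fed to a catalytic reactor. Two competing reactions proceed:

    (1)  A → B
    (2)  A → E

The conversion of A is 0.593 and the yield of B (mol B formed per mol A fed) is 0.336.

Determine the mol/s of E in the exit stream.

Yield of B: 1ξ₁ / 225 = 0.336 → ξ₁ = 75.6 mol/s.
Conversion of A: 1ξ₁ + 1ξ₂ = 0.593 × 225 = 133.4 → ξ₂ = 57.82 mol/s.
Outlet amounts (n = n₀ + Σ ν·ξ):
  A: 225 − 1(75.6) − 1(57.82) = 91.58
  B: 0 + 1(75.6) = 75.6
  E: 0 + 1(57.82) = 57.82

57.8 mol/s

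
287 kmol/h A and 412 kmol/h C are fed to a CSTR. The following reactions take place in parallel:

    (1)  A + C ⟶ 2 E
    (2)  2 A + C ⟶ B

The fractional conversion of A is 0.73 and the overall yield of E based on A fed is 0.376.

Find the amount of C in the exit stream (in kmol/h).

Yield of E: 2ξ₁ / 287 = 0.376 → ξ₁ = 53.96 kmol/h.
Conversion of A: 1ξ₁ + 2ξ₂ = 0.73 × 287 = 209.5 → ξ₂ = 77.78 kmol/h.
Outlet amounts (n = n₀ + Σ ν·ξ):
  A: 287 − 1(53.96) − 2(77.78) = 77.49
  C: 412 − 1(53.96) − 1(77.78) = 280.3
  E: 0 + 2(53.96) = 107.9
  B: 0 + 1(77.78) = 77.78

280 kmol/h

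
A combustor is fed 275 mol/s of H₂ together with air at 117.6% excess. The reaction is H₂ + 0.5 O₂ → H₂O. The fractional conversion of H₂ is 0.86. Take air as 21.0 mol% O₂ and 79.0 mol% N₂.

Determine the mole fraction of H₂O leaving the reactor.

Stoichiometric O₂ = 0.5 × 275 = 137.5 mol/s; O₂ fed = 137.5 × 2.176 = 299.2 mol/s.
N₂ fed = 299.2 × 79/21 = 1126 mol/s.
Fuel reacted = 0.86 × 275 → ξ = 236.5 mol/s.
Outlet (n = n₀ + ν ξ):
  H₂: 275 − 1(236.5) = 38.5
  O₂: 299.2 − 0.5(236.5) = 181
  N₂: 1126 (inert)
  H₂O: 0 + 1(236.5) = 236.5
Total out = 1582 mol/s; y_H₂O = 236.5 / 1582 = 0.1495.

0.15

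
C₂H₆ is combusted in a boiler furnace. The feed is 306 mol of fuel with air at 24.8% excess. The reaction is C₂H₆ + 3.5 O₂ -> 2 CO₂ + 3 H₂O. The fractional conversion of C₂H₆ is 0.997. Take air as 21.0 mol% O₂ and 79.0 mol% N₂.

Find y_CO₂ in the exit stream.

Stoichiometric O₂ = 3.5 × 306 = 1071 mol; O₂ fed = 1071 × 1.248 = 1337 mol.
N₂ fed = 1337 × 79/21 = 5028 mol.
Fuel reacted = 0.997 × 306 → ξ = 305.1 mol.
Outlet (n = n₀ + ν ξ):
  C₂H₆: 306 − 1(305.1) = 0.918
  O₂: 1337 − 3.5(305.1) = 268.8
  N₂: 5028 (inert)
  CO₂: 0 + 2(305.1) = 610.2
  H₂O: 0 + 3(305.1) = 915.2
Total out = 6823 mol; y_CO₂ = 610.2 / 6823 = 0.08942.

0.0894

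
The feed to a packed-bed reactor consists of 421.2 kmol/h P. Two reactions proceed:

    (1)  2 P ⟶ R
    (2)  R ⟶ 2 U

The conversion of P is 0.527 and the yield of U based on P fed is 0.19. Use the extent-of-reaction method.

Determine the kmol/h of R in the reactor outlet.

71 kmol/h

Conversion of P: P consumed = 2ξ₁ = 0.527 × 421.2 → ξ₁ = 111 kmol/h.
Yield of U: 2ξ₂ / 421.2 = 0.19 → ξ₂ = 40.01 kmol/h.
Outlet amounts (n = n₀ + Σ ν·ξ):
  P: 421.2 − 2(111) = 199.2
  R: 0 + 1(111) − 1(40.01) = 70.97
  U: 0 + 2(40.01) = 80.03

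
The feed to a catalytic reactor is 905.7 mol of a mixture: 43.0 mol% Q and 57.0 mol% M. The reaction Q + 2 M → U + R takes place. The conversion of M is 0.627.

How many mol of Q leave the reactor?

M reacted = 0.627 × 516.2 = 323.7 mol; ν_M = −2, so ξ = 323.7/2 = 161.8 mol.
Outlet amounts (n = n₀ + ν ξ):
  Q: 389.5 − 1(161.8) = 227.6
  M: 516.2 − 2(161.8) = 192.6
  U: 0 + 1(161.8) = 161.8
  R: 0 + 1(161.8) = 161.8

228 mol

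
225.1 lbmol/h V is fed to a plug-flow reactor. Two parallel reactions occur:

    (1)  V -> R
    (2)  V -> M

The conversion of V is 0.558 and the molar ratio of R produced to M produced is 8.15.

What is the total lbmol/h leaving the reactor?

Conversion of V: V consumed = 0.558 × 225.1 = 125.6 lbmol/h = 1ξ₁ + 1ξ₂.
Selectivity: 1ξ₁ / (1ξ₂) = 8.15 → ξ₁ = 8.15 ξ₂.
Substitute: (1·8.15 + 1) ξ₂ = 125.6 → ξ₂ = 13.73 lbmol/h, ξ₁ = 111.9 lbmol/h.
Outlet amounts (n = n₀ + Σ ν·ξ):
  V: 225.1 − 1(111.9) − 1(13.73) = 99.49
  R: 0 + 1(111.9) = 111.9
  M: 0 + 1(13.73) = 13.73
Total out = 99.49 + 111.9 + 13.73 = 225.1 lbmol/h.

225 lbmol/h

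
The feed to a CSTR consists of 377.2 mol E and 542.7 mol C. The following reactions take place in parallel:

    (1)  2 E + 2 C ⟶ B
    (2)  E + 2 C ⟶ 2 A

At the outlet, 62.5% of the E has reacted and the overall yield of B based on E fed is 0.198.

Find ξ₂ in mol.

Yield of B: 1ξ₁ / 377.2 = 0.198 → ξ₁ = 74.69 mol.
Conversion of E: 2ξ₁ + 1ξ₂ = 0.625 × 377.2 = 235.8 → ξ₂ = 86.38 mol.
Outlet amounts (n = n₀ + Σ ν·ξ):
  E: 377.2 − 2(74.69) − 1(86.38) = 141.4
  C: 542.7 − 2(74.69) − 2(86.38) = 220.6
  B: 0 + 1(74.69) = 74.69
  A: 0 + 2(86.38) = 172.8

ξ₂ = 86.4 mol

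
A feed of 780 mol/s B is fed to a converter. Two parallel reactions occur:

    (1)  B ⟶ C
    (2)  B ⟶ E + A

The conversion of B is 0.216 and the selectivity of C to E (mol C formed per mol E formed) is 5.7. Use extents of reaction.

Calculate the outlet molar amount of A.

25.1 mol/s

Conversion of B: B consumed = 0.216 × 780 = 168.5 mol/s = 1ξ₁ + 1ξ₂.
Selectivity: 1ξ₁ / (1ξ₂) = 5.7 → ξ₁ = 5.7 ξ₂.
Substitute: (1·5.7 + 1) ξ₂ = 168.5 → ξ₂ = 25.15 mol/s, ξ₁ = 143.3 mol/s.
Outlet amounts (n = n₀ + Σ ν·ξ):
  B: 780 − 1(143.3) − 1(25.15) = 611.5
  C: 0 + 1(143.3) = 143.3
  E: 0 + 1(25.15) = 25.15
  A: 0 + 1(25.15) = 25.15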